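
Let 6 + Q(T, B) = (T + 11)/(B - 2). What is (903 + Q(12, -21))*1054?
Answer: 944384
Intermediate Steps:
Q(T, B) = -6 + (11 + T)/(-2 + B) (Q(T, B) = -6 + (T + 11)/(B - 2) = -6 + (11 + T)/(-2 + B))
(903 + Q(12, -21))*1054 = (903 + (23 + 12 - 6*(-21))/(-2 - 21))*1054 = (903 + (23 + 12 + 126)/(-23))*1054 = (903 - 1/23*161)*1054 = (903 - 7)*1054 = 896*1054 = 944384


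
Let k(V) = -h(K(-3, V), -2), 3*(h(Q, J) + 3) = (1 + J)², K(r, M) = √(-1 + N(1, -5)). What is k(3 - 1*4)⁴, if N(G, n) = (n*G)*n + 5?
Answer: 4096/81 ≈ 50.568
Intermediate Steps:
N(G, n) = 5 + G*n² (N(G, n) = (G*n)*n + 5 = G*n² + 5 = 5 + G*n²)
K(r, M) = √29 (K(r, M) = √(-1 + (5 + 1*(-5)²)) = √(-1 + (5 + 1*25)) = √(-1 + (5 + 25)) = √(-1 + 30) = √29)
h(Q, J) = -3 + (1 + J)²/3
k(V) = 8/3 (k(V) = -(-3 + (1 - 2)²/3) = -(-3 + (⅓)*(-1)²) = -(-3 + (⅓)*1) = -(-3 + ⅓) = -1*(-8/3) = 8/3)
k(3 - 1*4)⁴ = (8/3)⁴ = 4096/81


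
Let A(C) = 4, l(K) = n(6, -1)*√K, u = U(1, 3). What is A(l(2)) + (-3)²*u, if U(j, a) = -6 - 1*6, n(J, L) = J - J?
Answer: -104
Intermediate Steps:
n(J, L) = 0
U(j, a) = -12 (U(j, a) = -6 - 6 = -12)
u = -12
l(K) = 0 (l(K) = 0*√K = 0)
A(l(2)) + (-3)²*u = 4 + (-3)²*(-12) = 4 + 9*(-12) = 4 - 108 = -104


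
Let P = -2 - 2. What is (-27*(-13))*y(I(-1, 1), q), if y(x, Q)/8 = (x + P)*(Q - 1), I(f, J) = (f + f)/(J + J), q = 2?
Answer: -14040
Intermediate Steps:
P = -4
I(f, J) = f/J (I(f, J) = (2*f)/((2*J)) = (2*f)*(1/(2*J)) = f/J)
y(x, Q) = 8*(-1 + Q)*(-4 + x) (y(x, Q) = 8*((x - 4)*(Q - 1)) = 8*((-4 + x)*(-1 + Q)) = 8*((-1 + Q)*(-4 + x)) = 8*(-1 + Q)*(-4 + x))
(-27*(-13))*y(I(-1, 1), q) = (-27*(-13))*(32 - 32*2 - (-8)/1 + 8*2*(-1/1)) = 351*(32 - 64 - (-8) + 8*2*(-1*1)) = 351*(32 - 64 - 8*(-1) + 8*2*(-1)) = 351*(32 - 64 + 8 - 16) = 351*(-40) = -14040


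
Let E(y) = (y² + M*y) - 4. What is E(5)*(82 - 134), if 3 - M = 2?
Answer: -1352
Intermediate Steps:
M = 1 (M = 3 - 1*2 = 3 - 2 = 1)
E(y) = -4 + y + y² (E(y) = (y² + 1*y) - 4 = (y² + y) - 4 = (y + y²) - 4 = -4 + y + y²)
E(5)*(82 - 134) = (-4 + 5 + 5²)*(82 - 134) = (-4 + 5 + 25)*(-52) = 26*(-52) = -1352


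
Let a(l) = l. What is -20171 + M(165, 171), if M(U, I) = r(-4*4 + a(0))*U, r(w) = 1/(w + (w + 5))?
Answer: -181594/9 ≈ -20177.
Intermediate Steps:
r(w) = 1/(5 + 2*w) (r(w) = 1/(w + (5 + w)) = 1/(5 + 2*w))
M(U, I) = -U/27 (M(U, I) = U/(5 + 2*(-4*4 + 0)) = U/(5 + 2*(-16 + 0)) = U/(5 + 2*(-16)) = U/(5 - 32) = U/(-27) = -U/27)
-20171 + M(165, 171) = -20171 - 1/27*165 = -20171 - 55/9 = -181594/9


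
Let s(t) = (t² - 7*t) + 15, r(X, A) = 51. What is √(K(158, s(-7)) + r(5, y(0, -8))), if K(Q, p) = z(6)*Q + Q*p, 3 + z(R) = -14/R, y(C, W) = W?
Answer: √153561/3 ≈ 130.62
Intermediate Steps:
z(R) = -3 - 14/R
s(t) = 15 + t² - 7*t
K(Q, p) = -16*Q/3 + Q*p (K(Q, p) = (-3 - 14/6)*Q + Q*p = (-3 - 14*⅙)*Q + Q*p = (-3 - 7/3)*Q + Q*p = -16*Q/3 + Q*p)
√(K(158, s(-7)) + r(5, y(0, -8))) = √((⅓)*158*(-16 + 3*(15 + (-7)² - 7*(-7))) + 51) = √((⅓)*158*(-16 + 3*(15 + 49 + 49)) + 51) = √((⅓)*158*(-16 + 3*113) + 51) = √((⅓)*158*(-16 + 339) + 51) = √((⅓)*158*323 + 51) = √(51034/3 + 51) = √(51187/3) = √153561/3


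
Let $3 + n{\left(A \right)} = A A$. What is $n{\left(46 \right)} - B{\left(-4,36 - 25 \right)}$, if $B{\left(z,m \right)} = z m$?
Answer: $2157$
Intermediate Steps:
$n{\left(A \right)} = -3 + A^{2}$ ($n{\left(A \right)} = -3 + A A = -3 + A^{2}$)
$B{\left(z,m \right)} = m z$
$n{\left(46 \right)} - B{\left(-4,36 - 25 \right)} = \left(-3 + 46^{2}\right) - \left(36 - 25\right) \left(-4\right) = \left(-3 + 2116\right) - \left(36 - 25\right) \left(-4\right) = 2113 - 11 \left(-4\right) = 2113 - -44 = 2113 + 44 = 2157$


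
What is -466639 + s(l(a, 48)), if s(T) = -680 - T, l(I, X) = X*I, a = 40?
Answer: -469239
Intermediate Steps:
l(I, X) = I*X
-466639 + s(l(a, 48)) = -466639 + (-680 - 40*48) = -466639 + (-680 - 1*1920) = -466639 + (-680 - 1920) = -466639 - 2600 = -469239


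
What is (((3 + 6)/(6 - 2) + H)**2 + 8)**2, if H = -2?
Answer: 16641/256 ≈ 65.004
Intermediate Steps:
(((3 + 6)/(6 - 2) + H)**2 + 8)**2 = (((3 + 6)/(6 - 2) - 2)**2 + 8)**2 = ((9/4 - 2)**2 + 8)**2 = ((1/4)**2 + 8)**2 = (1/16 + 8)**2 = (129/16)**2 = 16641/256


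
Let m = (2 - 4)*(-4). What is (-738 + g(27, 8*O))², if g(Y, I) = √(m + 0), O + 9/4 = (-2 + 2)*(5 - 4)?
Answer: 544652 - 2952*√2 ≈ 5.4048e+5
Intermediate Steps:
m = 8 (m = -2*(-4) = 8)
O = -9/4 (O = -9/4 + (-2 + 2)*(5 - 4) = -9/4 + 0*1 = -9/4 + 0 = -9/4 ≈ -2.2500)
g(Y, I) = 2*√2 (g(Y, I) = √(8 + 0) = √8 = 2*√2)
(-738 + g(27, 8*O))² = (-738 + 2*√2)²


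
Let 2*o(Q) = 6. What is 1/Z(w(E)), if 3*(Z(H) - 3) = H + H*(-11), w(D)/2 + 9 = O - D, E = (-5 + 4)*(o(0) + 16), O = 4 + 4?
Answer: -1/117 ≈ -0.0085470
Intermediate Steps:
o(Q) = 3 (o(Q) = (1/2)*6 = 3)
O = 8
E = -19 (E = (-5 + 4)*(3 + 16) = -1*19 = -19)
w(D) = -2 - 2*D (w(D) = -18 + 2*(8 - D) = -18 + (16 - 2*D) = -2 - 2*D)
Z(H) = 3 - 10*H/3 (Z(H) = 3 + (H + H*(-11))/3 = 3 + (H - 11*H)/3 = 3 + (-10*H)/3 = 3 - 10*H/3)
1/Z(w(E)) = 1/(3 - 10*(-2 - 2*(-19))/3) = 1/(3 - 10*(-2 + 38)/3) = 1/(3 - 10/3*36) = 1/(3 - 120) = 1/(-117) = -1/117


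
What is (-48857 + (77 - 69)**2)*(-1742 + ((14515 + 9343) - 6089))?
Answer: -782005411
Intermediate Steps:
(-48857 + (77 - 69)**2)*(-1742 + ((14515 + 9343) - 6089)) = (-48857 + 8**2)*(-1742 + (23858 - 6089)) = (-48857 + 64)*(-1742 + 17769) = -48793*16027 = -782005411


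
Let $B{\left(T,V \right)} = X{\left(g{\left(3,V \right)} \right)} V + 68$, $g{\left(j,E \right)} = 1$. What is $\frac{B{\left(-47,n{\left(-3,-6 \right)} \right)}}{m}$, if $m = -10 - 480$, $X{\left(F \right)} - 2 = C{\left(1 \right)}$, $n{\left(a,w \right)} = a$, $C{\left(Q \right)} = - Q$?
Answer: $- \frac{13}{98} \approx -0.13265$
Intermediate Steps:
$X{\left(F \right)} = 1$ ($X{\left(F \right)} = 2 - 1 = 1$)
$m = -490$ ($m = -10 - 480 = -490$)
$B{\left(T,V \right)} = 68 + V$ ($B{\left(T,V \right)} = 1 V + 68 = V + 68 = 68 + V$)
$\frac{B{\left(-47,n{\left(-3,-6 \right)} \right)}}{m} = \frac{68 - 3}{-490} = 65 \left(- \frac{1}{490}\right) = - \frac{13}{98}$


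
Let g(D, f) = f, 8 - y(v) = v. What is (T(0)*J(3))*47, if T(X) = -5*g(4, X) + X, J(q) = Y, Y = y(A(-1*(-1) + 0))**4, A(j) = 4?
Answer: 0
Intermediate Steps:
y(v) = 8 - v
Y = 256 (Y = (8 - 1*4)**4 = (8 - 4)**4 = 4**4 = 256)
J(q) = 256
T(X) = -4*X (T(X) = -5*X + X = -4*X)
(T(0)*J(3))*47 = (-4*0*256)*47 = (0*256)*47 = 0*47 = 0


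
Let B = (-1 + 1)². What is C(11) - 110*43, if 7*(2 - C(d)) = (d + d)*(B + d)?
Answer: -33338/7 ≈ -4762.6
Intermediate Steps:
B = 0 (B = 0² = 0)
C(d) = 2 - 2*d²/7 (C(d) = 2 - (d + d)*(0 + d)/7 = 2 - 2*d*d/7 = 2 - 2*d²/7)
C(11) - 110*43 = (2 - 2/7*11²) - 110*43 = (2 - 2/7*121) - 4730 = (2 - 242/7) - 4730 = -228/7 - 4730 = -33338/7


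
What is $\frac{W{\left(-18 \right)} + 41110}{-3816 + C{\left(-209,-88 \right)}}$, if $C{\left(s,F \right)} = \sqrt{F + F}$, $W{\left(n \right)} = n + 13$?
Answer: $- \frac{19607085}{1820254} - \frac{41105 i \sqrt{11}}{3640508} \approx -10.772 - 0.037448 i$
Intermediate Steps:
$W{\left(n \right)} = 13 + n$
$C{\left(s,F \right)} = \sqrt{2} \sqrt{F}$ ($C{\left(s,F \right)} = \sqrt{2 F} = \sqrt{2} \sqrt{F}$)
$\frac{W{\left(-18 \right)} + 41110}{-3816 + C{\left(-209,-88 \right)}} = \frac{\left(13 - 18\right) + 41110}{-3816 + \sqrt{2} \sqrt{-88}} = \frac{-5 + 41110}{-3816 + \sqrt{2} \cdot 2 i \sqrt{22}} = \frac{41105}{-3816 + 4 i \sqrt{11}}$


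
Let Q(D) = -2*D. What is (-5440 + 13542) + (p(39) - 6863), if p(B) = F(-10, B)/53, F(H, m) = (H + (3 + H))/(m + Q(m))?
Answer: 2561030/2067 ≈ 1239.0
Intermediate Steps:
F(H, m) = -(3 + 2*H)/m (F(H, m) = (H + (3 + H))/(m - 2*m) = (3 + 2*H)/((-m)) = (3 + 2*H)*(-1/m) = -(3 + 2*H)/m)
p(B) = 17/(53*B) (p(B) = ((-3 - 2*(-10))/B)/53 = ((-3 + 20)/B)*(1/53) = (17/B)*(1/53) = 17/(53*B))
(-5440 + 13542) + (p(39) - 6863) = (-5440 + 13542) + ((17/53)/39 - 6863) = 8102 + ((17/53)*(1/39) - 6863) = 8102 + (17/2067 - 6863) = 8102 - 14185804/2067 = 2561030/2067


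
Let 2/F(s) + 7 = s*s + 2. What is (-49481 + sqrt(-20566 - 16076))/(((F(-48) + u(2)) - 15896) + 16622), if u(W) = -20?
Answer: -113756819/1623096 + 2299*I*sqrt(36642)/1623096 ≈ -70.086 + 0.27113*I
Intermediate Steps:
F(s) = 2/(-5 + s**2) (F(s) = 2/(-7 + (s*s + 2)) = 2/(-7 + (s**2 + 2)) = 2/(-7 + (2 + s**2)) = 2/(-5 + s**2))
(-49481 + sqrt(-20566 - 16076))/(((F(-48) + u(2)) - 15896) + 16622) = (-49481 + sqrt(-20566 - 16076))/(((2/(-5 + (-48)**2) - 20) - 15896) + 16622) = (-49481 + sqrt(-36642))/(((2/(-5 + 2304) - 20) - 15896) + 16622) = (-49481 + I*sqrt(36642))/(((2/2299 - 20) - 15896) + 16622) = (-49481 + I*sqrt(36642))/((-45978/2299 - 15896) + 16622) = (-49481 + I*sqrt(36642))/(-36590882/2299 + 16622) = (-49481 + I*sqrt(36642))/(1623096/2299) = (-49481 + I*sqrt(36642))*(2299/1623096) = -113756819/1623096 + 2299*I*sqrt(36642)/1623096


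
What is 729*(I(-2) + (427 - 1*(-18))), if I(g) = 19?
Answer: 338256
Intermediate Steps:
729*(I(-2) + (427 - 1*(-18))) = 729*(19 + (427 - 1*(-18))) = 729*(19 + (427 + 18)) = 729*(19 + 445) = 729*464 = 338256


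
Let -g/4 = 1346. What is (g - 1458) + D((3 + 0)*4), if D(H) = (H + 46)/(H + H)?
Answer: -82075/12 ≈ -6839.6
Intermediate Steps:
g = -5384 (g = -4*1346 = -5384)
D(H) = (46 + H)/(2*H) (D(H) = (46 + H)/((2*H)) = (46 + H)*(1/(2*H)) = (46 + H)/(2*H))
(g - 1458) + D((3 + 0)*4) = (-5384 - 1458) + (46 + (3 + 0)*4)/(2*(((3 + 0)*4))) = -6842 + (46 + 3*4)/(2*((3*4))) = -6842 + (½)*(46 + 12)/12 = -6842 + (½)*(1/12)*58 = -6842 + 29/12 = -82075/12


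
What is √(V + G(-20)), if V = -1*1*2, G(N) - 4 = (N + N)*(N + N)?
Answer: 3*√178 ≈ 40.025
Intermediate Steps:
G(N) = 4 + 4*N² (G(N) = 4 + (N + N)*(N + N) = 4 + (2*N)*(2*N) = 4 + 4*N²)
V = -2 (V = -1*2 = -2)
√(V + G(-20)) = √(-2 + (4 + 4*(-20)²)) = √(-2 + (4 + 4*400)) = √(-2 + (4 + 1600)) = √(-2 + 1604) = √1602 = 3*√178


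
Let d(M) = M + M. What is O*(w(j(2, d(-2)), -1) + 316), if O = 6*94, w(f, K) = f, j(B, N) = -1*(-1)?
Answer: 178788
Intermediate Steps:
d(M) = 2*M
j(B, N) = 1
O = 564
O*(w(j(2, d(-2)), -1) + 316) = 564*(1 + 316) = 564*317 = 178788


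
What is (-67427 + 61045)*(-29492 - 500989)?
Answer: 3385529742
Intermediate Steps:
(-67427 + 61045)*(-29492 - 500989) = -6382*(-530481) = 3385529742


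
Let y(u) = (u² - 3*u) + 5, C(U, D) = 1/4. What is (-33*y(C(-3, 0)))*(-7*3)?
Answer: 47817/16 ≈ 2988.6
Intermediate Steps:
C(U, D) = ¼
y(u) = 5 + u² - 3*u
(-33*y(C(-3, 0)))*(-7*3) = (-33*(5 + (¼)² - 3*¼))*(-7*3) = -33*(5 + 1/16 - ¾)*(-21) = -33*69/16*(-21) = -2277/16*(-21) = 47817/16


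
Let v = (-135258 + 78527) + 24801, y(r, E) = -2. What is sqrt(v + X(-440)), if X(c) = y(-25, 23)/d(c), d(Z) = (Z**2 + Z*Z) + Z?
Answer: I*sqrt(298512168321345)/96690 ≈ 178.69*I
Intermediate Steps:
d(Z) = Z + 2*Z**2 (d(Z) = (Z**2 + Z**2) + Z = 2*Z**2 + Z = Z + 2*Z**2)
X(c) = -2/(c*(1 + 2*c)) (X(c) = -2*1/(c*(1 + 2*c)) = -2/(c*(1 + 2*c)))
v = -31930 (v = -56731 + 24801 = -31930)
sqrt(v + X(-440)) = sqrt(-31930 - 2/(-440*(1 + 2*(-440)))) = sqrt(-31930 - 2*(-1/440)/(1 - 880)) = sqrt(-31930 - 2*(-1/440)/(-879)) = sqrt(-31930 - 2*(-1/440)*(-1/879)) = sqrt(-31930 - 1/193380) = sqrt(-6174623401/193380) = I*sqrt(298512168321345)/96690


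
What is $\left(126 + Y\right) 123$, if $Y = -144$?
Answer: $-2214$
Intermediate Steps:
$\left(126 + Y\right) 123 = \left(126 - 144\right) 123 = \left(-18\right) 123 = -2214$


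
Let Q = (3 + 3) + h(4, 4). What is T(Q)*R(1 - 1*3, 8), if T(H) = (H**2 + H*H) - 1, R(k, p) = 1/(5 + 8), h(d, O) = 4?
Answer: 199/13 ≈ 15.308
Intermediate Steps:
R(k, p) = 1/13
Q = 10 (Q = (3 + 3) + 4 = 6 + 4 = 10)
T(H) = -1 + 2*H**2 (T(H) = (H**2 + H**2) - 1 = 2*H**2 - 1 = -1 + 2*H**2)
T(Q)*R(1 - 1*3, 8) = (-1 + 2*10**2)*(1/13) = (-1 + 2*100)*(1/13) = (-1 + 200)*(1/13) = 199*(1/13) = 199/13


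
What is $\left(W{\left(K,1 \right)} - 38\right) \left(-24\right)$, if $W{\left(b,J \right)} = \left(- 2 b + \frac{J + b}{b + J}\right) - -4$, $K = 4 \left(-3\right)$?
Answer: $216$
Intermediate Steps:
$K = -12$
$W{\left(b,J \right)} = 5 - 2 b$ ($W{\left(b,J \right)} = \left(- 2 b + \frac{J + b}{J + b}\right) + 4 = \left(- 2 b + 1\right) + 4 = \left(1 - 2 b\right) + 4 = 5 - 2 b$)
$\left(W{\left(K,1 \right)} - 38\right) \left(-24\right) = \left(\left(5 - -24\right) - 38\right) \left(-24\right) = \left(\left(5 + 24\right) - 38\right) \left(-24\right) = \left(29 - 38\right) \left(-24\right) = \left(-9\right) \left(-24\right) = 216$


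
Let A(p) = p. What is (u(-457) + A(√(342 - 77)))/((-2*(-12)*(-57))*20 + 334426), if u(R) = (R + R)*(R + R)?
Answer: 417698/153533 + √265/307066 ≈ 2.7206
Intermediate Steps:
u(R) = 4*R² (u(R) = (2*R)*(2*R) = 4*R²)
(u(-457) + A(√(342 - 77)))/((-2*(-12)*(-57))*20 + 334426) = (4*(-457)² + √(342 - 77))/((-2*(-12)*(-57))*20 + 334426) = (4*208849 + √265)/((24*(-57))*20 + 334426) = (835396 + √265)/(-1368*20 + 334426) = (835396 + √265)/(-27360 + 334426) = (835396 + √265)/307066 = (835396 + √265)*(1/307066) = 417698/153533 + √265/307066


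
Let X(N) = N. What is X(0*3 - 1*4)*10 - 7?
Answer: -47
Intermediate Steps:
X(0*3 - 1*4)*10 - 7 = (0*3 - 1*4)*10 - 7 = (0 - 4)*10 - 7 = -4*10 - 7 = -40 - 7 = -47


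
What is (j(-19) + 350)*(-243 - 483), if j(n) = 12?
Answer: -262812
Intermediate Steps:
(j(-19) + 350)*(-243 - 483) = (12 + 350)*(-243 - 483) = 362*(-726) = -262812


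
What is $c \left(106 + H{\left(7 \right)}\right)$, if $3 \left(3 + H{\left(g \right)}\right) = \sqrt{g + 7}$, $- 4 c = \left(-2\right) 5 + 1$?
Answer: $\frac{927}{4} + \frac{3 \sqrt{14}}{4} \approx 234.56$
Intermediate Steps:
$c = \frac{9}{4}$ ($c = - \frac{\left(-2\right) 5 + 1}{4} = - \frac{-10 + 1}{4} = \left(- \frac{1}{4}\right) \left(-9\right) = \frac{9}{4} \approx 2.25$)
$H{\left(g \right)} = -3 + \frac{\sqrt{7 + g}}{3}$ ($H{\left(g \right)} = -3 + \frac{\sqrt{g + 7}}{3} = -3 + \frac{\sqrt{7 + g}}{3}$)
$c \left(106 + H{\left(7 \right)}\right) = \frac{9 \left(106 - \left(3 - \frac{\sqrt{7 + 7}}{3}\right)\right)}{4} = \frac{9 \left(106 - \left(3 - \frac{\sqrt{14}}{3}\right)\right)}{4} = \frac{9 \left(103 + \frac{\sqrt{14}}{3}\right)}{4} = \frac{927}{4} + \frac{3 \sqrt{14}}{4}$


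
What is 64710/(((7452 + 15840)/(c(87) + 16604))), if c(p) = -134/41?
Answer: 1223432425/26527 ≈ 46120.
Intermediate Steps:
c(p) = -134/41 (c(p) = -134*1/41 = -134/41)
64710/(((7452 + 15840)/(c(87) + 16604))) = 64710/(((7452 + 15840)/(-134/41 + 16604))) = 64710/((23292/(680630/41))) = 64710/((23292*(41/680630))) = 64710/(477486/340315) = 64710*(340315/477486) = 1223432425/26527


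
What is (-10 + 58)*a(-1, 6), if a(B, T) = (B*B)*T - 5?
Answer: 48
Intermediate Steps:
a(B, T) = -5 + T*B² (a(B, T) = B²*T - 5 = T*B² - 5 = -5 + T*B²)
(-10 + 58)*a(-1, 6) = (-10 + 58)*(-5 + 6*(-1)²) = 48*(-5 + 6*1) = 48*(-5 + 6) = 48*1 = 48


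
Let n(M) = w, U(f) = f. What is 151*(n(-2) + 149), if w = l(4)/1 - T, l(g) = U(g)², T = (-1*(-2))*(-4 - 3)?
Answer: 27029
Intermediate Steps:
T = -14 (T = 2*(-7) = -14)
l(g) = g²
w = 30 (w = 4²/1 - 1*(-14) = 16*1 + 14 = 16 + 14 = 30)
n(M) = 30
151*(n(-2) + 149) = 151*(30 + 149) = 151*179 = 27029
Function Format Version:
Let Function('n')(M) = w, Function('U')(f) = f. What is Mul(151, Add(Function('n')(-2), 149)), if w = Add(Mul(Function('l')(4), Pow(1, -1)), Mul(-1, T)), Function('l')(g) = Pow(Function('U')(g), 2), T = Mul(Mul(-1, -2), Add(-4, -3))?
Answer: 27029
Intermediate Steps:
T = -14 (T = Mul(2, -7) = -14)
Function('l')(g) = Pow(g, 2)
w = 30 (w = Add(Mul(Pow(4, 2), Pow(1, -1)), Mul(-1, -14)) = Add(Mul(16, 1), 14) = Add(16, 14) = 30)
Function('n')(M) = 30
Mul(151, Add(Function('n')(-2), 149)) = Mul(151, Add(30, 149)) = Mul(151, 179) = 27029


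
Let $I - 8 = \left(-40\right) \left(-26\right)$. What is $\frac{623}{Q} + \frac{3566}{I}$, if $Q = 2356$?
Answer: $\frac{282950}{77159} \approx 3.6671$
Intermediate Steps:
$I = 1048$ ($I = 8 - -1040 = 8 + 1040 = 1048$)
$\frac{623}{Q} + \frac{3566}{I} = \frac{623}{2356} + \frac{3566}{1048} = 623 \cdot \frac{1}{2356} + 3566 \cdot \frac{1}{1048} = \frac{623}{2356} + \frac{1783}{524} = \frac{282950}{77159}$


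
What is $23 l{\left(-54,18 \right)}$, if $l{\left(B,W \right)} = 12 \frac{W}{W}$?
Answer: $276$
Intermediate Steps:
$l{\left(B,W \right)} = 12$ ($l{\left(B,W \right)} = 12 \cdot 1 = 12$)
$23 l{\left(-54,18 \right)} = 23 \cdot 12 = 276$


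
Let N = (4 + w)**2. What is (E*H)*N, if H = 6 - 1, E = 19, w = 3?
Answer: 4655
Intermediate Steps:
H = 5
N = 49 (N = (4 + 3)**2 = 7**2 = 49)
(E*H)*N = (19*5)*49 = 95*49 = 4655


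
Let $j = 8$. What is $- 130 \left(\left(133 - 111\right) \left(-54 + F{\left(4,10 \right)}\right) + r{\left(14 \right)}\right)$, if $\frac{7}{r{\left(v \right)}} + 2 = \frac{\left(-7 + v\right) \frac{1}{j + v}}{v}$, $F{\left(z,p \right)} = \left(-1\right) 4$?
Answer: $\frac{14471600}{87} \approx 1.6634 \cdot 10^{5}$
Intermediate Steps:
$F{\left(z,p \right)} = -4$
$r{\left(v \right)} = \frac{7}{-2 + \frac{-7 + v}{v \left(8 + v\right)}}$ ($r{\left(v \right)} = \frac{7}{-2 + \frac{\left(-7 + v\right) \frac{1}{8 + v}}{v}} = \frac{7}{-2 + \frac{\frac{1}{8 + v} \left(-7 + v\right)}{v}} = \frac{7}{-2 + \frac{-7 + v}{v \left(8 + v\right)}}$)
$- 130 \left(\left(133 - 111\right) \left(-54 + F{\left(4,10 \right)}\right) + r{\left(14 \right)}\right) = - 130 \left(\left(133 - 111\right) \left(-54 - 4\right) - \frac{98 \left(8 + 14\right)}{7 + 2 \cdot 14^{2} + 15 \cdot 14}\right) = - 130 \left(22 \left(-58\right) - 98 \frac{1}{7 + 2 \cdot 196 + 210} \cdot 22\right) = - 130 \left(-1276 - 98 \frac{1}{7 + 392 + 210} \cdot 22\right) = - 130 \left(-1276 - 98 \cdot \frac{1}{609} \cdot 22\right) = - 130 \left(-1276 - \frac{308}{87}\right) = \left(-130\right) \left(- \frac{111320}{87}\right) = \frac{14471600}{87}$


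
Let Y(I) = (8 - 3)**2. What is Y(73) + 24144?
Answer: 24169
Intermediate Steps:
Y(I) = 25 (Y(I) = 5**2 = 25)
Y(73) + 24144 = 25 + 24144 = 24169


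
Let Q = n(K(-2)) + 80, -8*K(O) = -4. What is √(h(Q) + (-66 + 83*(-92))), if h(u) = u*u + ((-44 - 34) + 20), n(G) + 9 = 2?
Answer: I*√2431 ≈ 49.305*I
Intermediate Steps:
K(O) = ½ (K(O) = -⅛*(-4) = ½)
n(G) = -7 (n(G) = -9 + 2 = -7)
Q = 73 (Q = -7 + 80 = 73)
h(u) = -58 + u² (h(u) = u² + (-78 + 20) = u² - 58 = -58 + u²)
√(h(Q) + (-66 + 83*(-92))) = √((-58 + 73²) + (-66 + 83*(-92))) = √((-58 + 5329) + (-66 - 7636)) = √(5271 - 7702) = √(-2431) = I*√2431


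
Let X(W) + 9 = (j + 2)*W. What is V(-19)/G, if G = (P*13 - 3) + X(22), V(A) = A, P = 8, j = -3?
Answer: -19/70 ≈ -0.27143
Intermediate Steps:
X(W) = -9 - W (X(W) = -9 + (-3 + 2)*W = -9 - W)
G = 70 (G = (8*13 - 3) + (-9 - 1*22) = (104 - 3) + (-9 - 22) = 101 - 31 = 70)
V(-19)/G = -19/70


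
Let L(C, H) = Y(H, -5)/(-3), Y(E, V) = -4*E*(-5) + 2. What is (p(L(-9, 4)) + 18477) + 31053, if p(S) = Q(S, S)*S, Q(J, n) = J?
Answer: 452494/9 ≈ 50277.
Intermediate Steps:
Y(E, V) = 2 + 20*E (Y(E, V) = -(-20)*E + 2 = 20*E + 2 = 2 + 20*E)
L(C, H) = -⅔ - 20*H/3 (L(C, H) = (2 + 20*H)/(-3) = (2 + 20*H)*(-⅓) = -⅔ - 20*H/3)
p(S) = S² (p(S) = S*S = S²)
(p(L(-9, 4)) + 18477) + 31053 = ((-⅔ - 20/3*4)² + 18477) + 31053 = ((-⅔ - 80/3)² + 18477) + 31053 = ((-82/3)² + 18477) + 31053 = (6724/9 + 18477) + 31053 = 173017/9 + 31053 = 452494/9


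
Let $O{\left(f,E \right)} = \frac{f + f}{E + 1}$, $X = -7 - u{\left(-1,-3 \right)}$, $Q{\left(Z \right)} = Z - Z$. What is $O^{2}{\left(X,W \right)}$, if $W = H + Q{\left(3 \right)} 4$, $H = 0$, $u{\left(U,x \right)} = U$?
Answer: $144$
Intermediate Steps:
$Q{\left(Z \right)} = 0$
$W = 0$ ($W = 0 + 0 \cdot 4 = 0 + 0 = 0$)
$X = -6$ ($X = -7 - -1 = -7 + 1 = -6$)
$O{\left(f,E \right)} = \frac{2 f}{1 + E}$
$O^{2}{\left(X,W \right)} = \left(2 \left(-6\right) \frac{1}{1 + 0}\right)^{2} = \left(2 \left(-6\right) 1^{-1}\right)^{2} = \left(2 \left(-6\right) 1\right)^{2} = \left(-12\right)^{2} = 144$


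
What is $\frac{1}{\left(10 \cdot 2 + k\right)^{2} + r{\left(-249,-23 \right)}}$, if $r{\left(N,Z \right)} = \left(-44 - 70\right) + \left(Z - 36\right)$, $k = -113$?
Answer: $\frac{1}{8476} \approx 0.00011798$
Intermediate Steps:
$r{\left(N,Z \right)} = -150 + Z$ ($r{\left(N,Z \right)} = -114 + \left(-36 + Z\right) = -150 + Z$)
$\frac{1}{\left(10 \cdot 2 + k\right)^{2} + r{\left(-249,-23 \right)}} = \frac{1}{\left(10 \cdot 2 - 113\right)^{2} - 173} = \frac{1}{\left(20 - 113\right)^{2} - 173} = \frac{1}{\left(-93\right)^{2} - 173} = \frac{1}{8649 - 173} = \frac{1}{8476}$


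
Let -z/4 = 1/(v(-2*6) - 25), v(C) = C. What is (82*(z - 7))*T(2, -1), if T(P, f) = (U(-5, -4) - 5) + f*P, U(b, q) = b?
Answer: 250920/37 ≈ 6781.6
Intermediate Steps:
T(P, f) = -10 + P*f (T(P, f) = (-5 - 5) + f*P = -10 + P*f)
z = 4/37 (z = -4/(-2*6 - 25) = -4/(-12 - 25) = -4/(-37) = -4*(-1/37) = 4/37 ≈ 0.10811)
(82*(z - 7))*T(2, -1) = (82*(4/37 - 7))*(-10 + 2*(-1)) = (82*(-255/37))*(-10 - 2) = -20910/37*(-12) = 250920/37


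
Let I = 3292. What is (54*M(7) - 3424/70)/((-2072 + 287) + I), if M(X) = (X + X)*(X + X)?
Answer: 368728/52745 ≈ 6.9908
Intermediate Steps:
M(X) = 4*X² (M(X) = (2*X)*(2*X) = 4*X²)
(54*M(7) - 3424/70)/((-2072 + 287) + I) = (54*(4*7²) - 3424/70)/((-2072 + 287) + 3292) = (54*(4*49) - 3424*1/70)/(-1785 + 3292) = (54*196 - 1712/35)/1507 = (10584 - 1712/35)*(1/1507) = (368728/35)*(1/1507) = 368728/52745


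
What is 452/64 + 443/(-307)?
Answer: 27603/4912 ≈ 5.6195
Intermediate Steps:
452/64 + 443/(-307) = 452*(1/64) + 443*(-1/307) = 113/16 - 443/307 = 27603/4912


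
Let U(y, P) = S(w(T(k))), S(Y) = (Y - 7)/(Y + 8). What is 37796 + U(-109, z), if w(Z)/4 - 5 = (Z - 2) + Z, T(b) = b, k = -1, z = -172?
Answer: 151183/4 ≈ 37796.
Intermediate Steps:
w(Z) = 12 + 8*Z (w(Z) = 20 + 4*((Z - 2) + Z) = 20 + 4*((-2 + Z) + Z) = 20 + 4*(-2 + 2*Z) = 20 + (-8 + 8*Z) = 12 + 8*Z)
S(Y) = (-7 + Y)/(8 + Y)
U(y, P) = -1/4 (U(y, P) = (-7 + (12 + 8*(-1)))/(8 + (12 + 8*(-1))) = (-7 + (12 - 8))/(8 + (12 - 8)) = (-7 + 4)/(8 + 4) = -3/12 = (1/12)*(-3) = -1/4)
37796 + U(-109, z) = 37796 - 1/4 = 151183/4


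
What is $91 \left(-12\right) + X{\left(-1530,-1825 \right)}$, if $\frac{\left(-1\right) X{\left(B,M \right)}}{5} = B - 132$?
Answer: $7218$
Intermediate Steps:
$X{\left(B,M \right)} = 660 - 5 B$ ($X{\left(B,M \right)} = - 5 \left(B - 132\right) = - 5 \left(-132 + B\right) = 660 - 5 B$)
$91 \left(-12\right) + X{\left(-1530,-1825 \right)} = 91 \left(-12\right) + \left(660 - -7650\right) = -1092 + \left(660 + 7650\right) = -1092 + 8310 = 7218$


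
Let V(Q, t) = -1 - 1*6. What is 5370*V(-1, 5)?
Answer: -37590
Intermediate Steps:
V(Q, t) = -7 (V(Q, t) = -1 - 6 = -7)
5370*V(-1, 5) = 5370*(-7) = -37590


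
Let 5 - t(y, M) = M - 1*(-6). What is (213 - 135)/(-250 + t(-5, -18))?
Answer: -78/233 ≈ -0.33476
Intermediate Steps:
t(y, M) = -1 - M (t(y, M) = 5 - (M - 1*(-6)) = 5 - (M + 6) = 5 - (6 + M) = 5 + (-6 - M) = -1 - M)
(213 - 135)/(-250 + t(-5, -18)) = (213 - 135)/(-250 + (-1 - 1*(-18))) = 78/(-250 + (-1 + 18)) = 78/(-250 + 17) = 78/(-233) = 78*(-1/233) = -78/233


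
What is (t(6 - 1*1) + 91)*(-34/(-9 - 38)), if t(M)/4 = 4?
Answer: 3638/47 ≈ 77.404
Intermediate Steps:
t(M) = 16 (t(M) = 4*4 = 16)
(t(6 - 1*1) + 91)*(-34/(-9 - 38)) = (16 + 91)*(-34/(-9 - 38)) = 107*(-34/(-47)) = 107*(-34*(-1/47)) = 107*(34/47) = 3638/47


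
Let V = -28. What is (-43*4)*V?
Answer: 4816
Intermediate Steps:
(-43*4)*V = -43*4*(-28) = -172*(-28) = 4816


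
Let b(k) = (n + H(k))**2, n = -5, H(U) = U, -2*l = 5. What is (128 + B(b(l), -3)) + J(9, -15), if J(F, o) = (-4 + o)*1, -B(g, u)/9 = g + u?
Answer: -1481/4 ≈ -370.25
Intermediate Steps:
l = -5/2 (l = -1/2*5 = -5/2 ≈ -2.5000)
b(k) = (-5 + k)**2
B(g, u) = -9*g - 9*u (B(g, u) = -9*(g + u) = -9*g - 9*u)
J(F, o) = -4 + o
(128 + B(b(l), -3)) + J(9, -15) = (128 + (-9*(-5 - 5/2)**2 - 9*(-3))) + (-4 - 15) = (128 + (-9*(-15/2)**2 + 27)) - 19 = (128 + (-9*225/4 + 27)) - 19 = (128 + (-2025/4 + 27)) - 19 = (128 - 1917/4) - 19 = -1405/4 - 19 = -1481/4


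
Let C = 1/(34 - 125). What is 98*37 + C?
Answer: 329965/91 ≈ 3626.0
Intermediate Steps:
C = -1/91 (C = 1/(-91) = -1/91 ≈ -0.010989)
98*37 + C = 98*37 - 1/91 = 3626 - 1/91 = 329965/91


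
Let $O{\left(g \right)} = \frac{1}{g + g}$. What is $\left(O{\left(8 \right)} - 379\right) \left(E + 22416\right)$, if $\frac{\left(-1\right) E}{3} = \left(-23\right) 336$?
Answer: $-17279550$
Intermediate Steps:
$O{\left(g \right)} = \frac{1}{2 g}$
$E = 23184$ ($E = - 3 \left(\left(-23\right) 336\right) = \left(-3\right) \left(-7728\right) = 23184$)
$\left(O{\left(8 \right)} - 379\right) \left(E + 22416\right) = \left(\frac{1}{2 \cdot 8} - 379\right) \left(23184 + 22416\right) = \left(\frac{1}{2} \cdot \frac{1}{8} - 379\right) 45600 = \left(\frac{1}{16} - 379\right) 45600 = \left(- \frac{6063}{16}\right) 45600 = -17279550$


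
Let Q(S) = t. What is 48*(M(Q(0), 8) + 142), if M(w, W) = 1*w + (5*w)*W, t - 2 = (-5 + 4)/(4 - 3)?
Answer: 8784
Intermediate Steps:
t = 1 (t = 2 + (-5 + 4)/(4 - 3) = 2 - 1/1 = 2 - 1*1 = 2 - 1 = 1)
Q(S) = 1
M(w, W) = w + 5*W*w
48*(M(Q(0), 8) + 142) = 48*(1*(1 + 5*8) + 142) = 48*(1*(1 + 40) + 142) = 48*(1*41 + 142) = 48*(41 + 142) = 48*183 = 8784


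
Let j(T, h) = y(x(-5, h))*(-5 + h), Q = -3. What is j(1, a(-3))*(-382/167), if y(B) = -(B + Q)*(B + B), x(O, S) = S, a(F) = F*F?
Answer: 165024/167 ≈ 988.17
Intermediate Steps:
a(F) = F**2
y(B) = -2*B*(-3 + B) (y(B) = -(B - 3)*(B + B) = -(-3 + B)*2*B = -2*B*(-3 + B))
j(T, h) = 2*h*(-5 + h)*(3 - h) (j(T, h) = (2*h*(3 - h))*(-5 + h) = 2*h*(-5 + h)*(3 - h))
j(1, a(-3))*(-382/167) = (-2*(-3)**2*(-5 + (-3)**2)*(-3 + (-3)**2))*(-382/167) = (-2*9*(-5 + 9)*(-3 + 9))*(-382*1/167) = -2*9*4*6*(-382/167) = -432*(-382/167) = 165024/167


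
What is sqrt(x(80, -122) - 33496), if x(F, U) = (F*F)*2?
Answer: 2*I*sqrt(5174) ≈ 143.86*I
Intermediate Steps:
x(F, U) = 2*F**2 (x(F, U) = F**2*2 = 2*F**2)
sqrt(x(80, -122) - 33496) = sqrt(2*80**2 - 33496) = sqrt(2*6400 - 33496) = sqrt(12800 - 33496) = sqrt(-20696) = 2*I*sqrt(5174)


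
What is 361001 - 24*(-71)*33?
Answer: 417233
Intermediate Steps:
361001 - 24*(-71)*33 = 361001 - (-1704)*33 = 361001 - 1*(-56232) = 361001 + 56232 = 417233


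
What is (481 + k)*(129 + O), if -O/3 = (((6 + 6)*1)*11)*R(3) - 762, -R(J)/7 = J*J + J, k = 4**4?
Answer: 26295423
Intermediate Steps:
k = 256
R(J) = -7*J - 7*J**2 (R(J) = -7*(J*J + J) = -7*(J**2 + J) = -7*(J + J**2) = -7*J - 7*J**2)
O = 35550 (O = -3*((((6 + 6)*1)*11)*(-7*3*(1 + 3)) - 762) = -3*(((12*1)*11)*(-7*3*4) - 762) = -3*((12*11)*(-84) - 762) = -3*(132*(-84) - 762) = -3*(-11088 - 762) = -3*(-11850) = 35550)
(481 + k)*(129 + O) = (481 + 256)*(129 + 35550) = 737*35679 = 26295423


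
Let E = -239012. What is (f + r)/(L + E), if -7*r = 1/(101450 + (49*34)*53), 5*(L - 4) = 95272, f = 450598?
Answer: -2992502425635/1460751449248 ≈ -2.0486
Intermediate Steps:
L = 95292/5 (L = 4 + (⅕)*95272 = 4 + 95272/5 = 95292/5 ≈ 19058.)
r = -1/1328236 (r = -1/(7*(101450 + (49*34)*53)) = -1/(7*(101450 + 1666*53)) = -1/(7*(101450 + 88298)) = -⅐/189748 = -⅐*1/189748 = -1/1328236 ≈ -7.5288e-7)
(f + r)/(L + E) = (450598 - 1/1328236)/(95292/5 - 239012) = 598500485127/(1328236*(-1099768/5)) = (598500485127/1328236)*(-5/1099768) = -2992502425635/1460751449248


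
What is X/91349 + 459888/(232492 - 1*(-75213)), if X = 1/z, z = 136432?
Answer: 5731550465789689/3834904881147440 ≈ 1.4946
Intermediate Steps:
X = 1/136432 ≈ 7.3297e-6
X/91349 + 459888/(232492 - 1*(-75213)) = (1/136432)/91349 + 459888/(232492 - 1*(-75213)) = (1/136432)*(1/91349) + 459888/(232492 + 75213) = 1/12462926768 + 459888/307705 = 5731550465789689/3834904881147440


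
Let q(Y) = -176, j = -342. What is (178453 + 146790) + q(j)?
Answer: 325067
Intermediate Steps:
(178453 + 146790) + q(j) = (178453 + 146790) - 176 = 325243 - 176 = 325067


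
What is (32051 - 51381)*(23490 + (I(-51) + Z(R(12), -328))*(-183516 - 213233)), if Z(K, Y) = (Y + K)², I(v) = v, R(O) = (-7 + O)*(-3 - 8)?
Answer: 1124589561670760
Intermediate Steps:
R(O) = 77 - 11*O (R(O) = (-7 + O)*(-11) = 77 - 11*O)
Z(K, Y) = (K + Y)²
(32051 - 51381)*(23490 + (I(-51) + Z(R(12), -328))*(-183516 - 213233)) = (32051 - 51381)*(23490 + (-51 + ((77 - 11*12) - 328)²)*(-183516 - 213233)) = -19330*(23490 + (-51 + ((77 - 132) - 328)²)*(-396749)) = -19330*(23490 + (-51 + (-55 - 328)²)*(-396749)) = -19330*(23490 + (-51 + (-383)²)*(-396749)) = -19330*(23490 + (-51 + 146689)*(-396749)) = -19330*(23490 + 146638*(-396749)) = -19330*(23490 - 58178479862) = -19330*(-58178456372) = 1124589561670760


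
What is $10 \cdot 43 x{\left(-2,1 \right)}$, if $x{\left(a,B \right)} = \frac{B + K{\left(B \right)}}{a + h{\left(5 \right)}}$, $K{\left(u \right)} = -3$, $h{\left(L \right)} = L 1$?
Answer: $- \frac{860}{3} \approx -286.67$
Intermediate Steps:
$h{\left(L \right)} = L$
$x{\left(a,B \right)} = \frac{-3 + B}{5 + a}$ ($x{\left(a,B \right)} = \frac{B - 3}{a + 5} = \frac{-3 + B}{5 + a}$)
$10 \cdot 43 x{\left(-2,1 \right)} = 10 \cdot 43 \frac{-3 + 1}{5 - 2} = 430 \cdot \frac{1}{3} \left(-2\right) = 430 \left(- \frac{2}{3}\right) = - \frac{860}{3}$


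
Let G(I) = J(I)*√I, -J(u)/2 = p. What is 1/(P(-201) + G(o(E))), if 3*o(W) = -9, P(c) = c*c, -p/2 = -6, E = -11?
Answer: 4489/181360281 + 8*I*√3/544080843 ≈ 2.4752e-5 + 2.5468e-8*I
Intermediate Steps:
p = 12 (p = -2*(-6) = 12)
P(c) = c²
J(u) = -24 (J(u) = -2*12 = -24)
o(W) = -3 (o(W) = (⅓)*(-9) = -3)
G(I) = -24*√I
1/(P(-201) + G(o(E))) = 1/((-201)² - 24*I*√3) = 1/(40401 - 24*I*√3)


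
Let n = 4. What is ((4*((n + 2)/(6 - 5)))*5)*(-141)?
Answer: -16920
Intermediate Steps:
((4*((n + 2)/(6 - 5)))*5)*(-141) = ((4*((4 + 2)/(6 - 5)))*5)*(-141) = ((4*(6/1))*5)*(-141) = ((4*(6*1))*5)*(-141) = ((4*6)*5)*(-141) = (24*5)*(-141) = 120*(-141) = -16920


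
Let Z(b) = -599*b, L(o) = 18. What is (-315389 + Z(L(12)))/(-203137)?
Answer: 326171/203137 ≈ 1.6057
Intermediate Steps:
(-315389 + Z(L(12)))/(-203137) = (-315389 - 599*18)/(-203137) = (-315389 - 10782)*(-1/203137) = -326171*(-1/203137) = 326171/203137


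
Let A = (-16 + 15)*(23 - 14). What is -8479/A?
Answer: 8479/9 ≈ 942.11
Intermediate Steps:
A = -9 (A = -1*9 = -9)
-8479/A = -8479/(-9) = -8479*(-⅑) = 8479/9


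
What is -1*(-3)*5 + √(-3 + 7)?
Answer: 17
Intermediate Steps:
-1*(-3)*5 + √(-3 + 7) = 3*5 + √4 = 15 + 2 = 17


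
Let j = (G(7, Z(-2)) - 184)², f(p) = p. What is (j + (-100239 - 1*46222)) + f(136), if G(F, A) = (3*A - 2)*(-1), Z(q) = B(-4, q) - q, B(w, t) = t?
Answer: -113201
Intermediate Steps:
Z(q) = 0 (Z(q) = q - q = 0)
G(F, A) = 2 - 3*A (G(F, A) = (-2 + 3*A)*(-1) = 2 - 3*A)
j = 33124 (j = ((2 - 3*0) - 184)² = ((2 + 0) - 184)² = (2 - 184)² = (-182)² = 33124)
(j + (-100239 - 1*46222)) + f(136) = (33124 + (-100239 - 1*46222)) + 136 = (33124 + (-100239 - 46222)) + 136 = (33124 - 146461) + 136 = -113337 + 136 = -113201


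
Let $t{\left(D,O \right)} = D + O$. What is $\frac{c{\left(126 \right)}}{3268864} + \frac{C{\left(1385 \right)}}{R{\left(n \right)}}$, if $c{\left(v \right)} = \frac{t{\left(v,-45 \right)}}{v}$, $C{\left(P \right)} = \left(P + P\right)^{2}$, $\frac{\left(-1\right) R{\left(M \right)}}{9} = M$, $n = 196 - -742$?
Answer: $- \frac{3583095225739}{3942249984} \approx -908.9$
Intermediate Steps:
$n = 938$ ($n = 196 + 742 = 938$)
$R{\left(M \right)} = - 9 M$
$C{\left(P \right)} = 4 P^{2}$ ($C{\left(P \right)} = \left(2 P\right)^{2} = 4 P^{2}$)
$c{\left(v \right)} = \frac{-45 + v}{v}$ ($c{\left(v \right)} = \frac{v - 45}{v} = \frac{-45 + v}{v}$)
$\frac{c{\left(126 \right)}}{3268864} + \frac{C{\left(1385 \right)}}{R{\left(n \right)}} = \frac{\frac{1}{126} \left(-45 + 126\right)}{3268864} + \frac{4 \cdot 1385^{2}}{\left(-9\right) 938} = \frac{1}{126} \cdot 81 \cdot \frac{1}{3268864} + \frac{4 \cdot 1918225}{-8442} = \frac{9}{14} \cdot \frac{1}{3268864} + 7672900 \left(- \frac{1}{8442}\right) = \frac{9}{45764096} - \frac{3836450}{4221} = - \frac{3583095225739}{3942249984}$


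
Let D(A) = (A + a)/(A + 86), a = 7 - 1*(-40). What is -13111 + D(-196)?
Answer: -1442061/110 ≈ -13110.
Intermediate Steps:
a = 47 (a = 7 + 40 = 47)
D(A) = (47 + A)/(86 + A) (D(A) = (A + 47)/(A + 86) = (47 + A)/(86 + A))
-13111 + D(-196) = -13111 + (47 - 196)/(86 - 196) = -13111 - 149/(-110) = -13111 - 1/110*(-149) = -13111 + 149/110 = -1442061/110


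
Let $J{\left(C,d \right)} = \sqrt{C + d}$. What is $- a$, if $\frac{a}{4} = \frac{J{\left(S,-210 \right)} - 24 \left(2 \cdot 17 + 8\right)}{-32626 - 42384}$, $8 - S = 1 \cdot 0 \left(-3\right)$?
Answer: $- \frac{2016}{37505} + \frac{2 i \sqrt{202}}{37505} \approx -0.053753 + 0.00075791 i$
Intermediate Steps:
$S = 8$ ($S = 8 - 1 \cdot 0 \left(-3\right) = 8 - 0 \left(-3\right) = 8 - 0 = 8 + 0 = 8$)
$a = \frac{2016}{37505} - \frac{2 i \sqrt{202}}{37505}$ ($a = 4 \frac{\sqrt{8 - 210} - 24 \left(2 \cdot 17 + 8\right)}{-32626 - 42384} = 4 \frac{\sqrt{-202} - 24 \left(34 + 8\right)}{-75010} = 4 \left(i \sqrt{202} - 1008\right) \left(- \frac{1}{75010}\right) = 4 \left(-1008 + i \sqrt{202}\right) \left(- \frac{1}{75010}\right) = 4 \left(\frac{504}{37505} - \frac{i \sqrt{202}}{75010}\right) = \frac{2016}{37505} - \frac{2 i \sqrt{202}}{37505} \approx 0.053753 - 0.00075791 i$)
$- a = - (\frac{2016}{37505} - \frac{2 i \sqrt{202}}{37505}) = - \frac{2016}{37505} + \frac{2 i \sqrt{202}}{37505}$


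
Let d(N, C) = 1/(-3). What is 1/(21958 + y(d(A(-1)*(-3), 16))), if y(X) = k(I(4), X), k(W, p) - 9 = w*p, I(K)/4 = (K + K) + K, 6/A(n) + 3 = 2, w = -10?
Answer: 3/65911 ≈ 4.5516e-5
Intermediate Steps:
A(n) = -6 (A(n) = 6/(-3 + 2) = 6/(-1) = 6*(-1) = -6)
I(K) = 12*K (I(K) = 4*((K + K) + K) = 4*(2*K + K) = 4*(3*K) = 12*K)
d(N, C) = -⅓
k(W, p) = 9 - 10*p
y(X) = 9 - 10*X
1/(21958 + y(d(A(-1)*(-3), 16))) = 1/(21958 + (9 - 10*(-⅓))) = 1/(21958 + (9 + 10/3)) = 1/(21958 + 37/3) = 1/(65911/3) = 3/65911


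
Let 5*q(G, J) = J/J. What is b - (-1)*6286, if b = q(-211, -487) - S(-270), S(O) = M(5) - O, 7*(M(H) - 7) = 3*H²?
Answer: 209947/35 ≈ 5998.5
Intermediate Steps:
q(G, J) = ⅕ (q(G, J) = (J/J)/5 = (⅕)*1 = ⅕)
M(H) = 7 + 3*H²/7 (M(H) = 7 + (3*H²)/7 = 7 + 3*H²/7)
S(O) = 124/7 - O (S(O) = (7 + (3/7)*5²) - O = (7 + (3/7)*25) - O = (7 + 75/7) - O = 124/7 - O)
b = -10063/35 (b = ⅕ - (124/7 - 1*(-270)) = ⅕ - (124/7 + 270) = ⅕ - 1*2014/7 = ⅕ - 2014/7 = -10063/35 ≈ -287.51)
b - (-1)*6286 = -10063/35 - (-1)*6286 = -10063/35 - 1*(-6286) = -10063/35 + 6286 = 209947/35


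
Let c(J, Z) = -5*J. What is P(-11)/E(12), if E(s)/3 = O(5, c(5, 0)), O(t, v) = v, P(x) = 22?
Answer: -22/75 ≈ -0.29333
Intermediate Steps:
E(s) = -75 (E(s) = 3*(-5*5) = 3*(-25) = -75)
P(-11)/E(12) = 22/(-75) = 22*(-1/75) = -22/75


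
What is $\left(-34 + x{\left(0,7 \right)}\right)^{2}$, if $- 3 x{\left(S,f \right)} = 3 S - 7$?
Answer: $\frac{9025}{9} \approx 1002.8$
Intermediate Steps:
$x{\left(S,f \right)} = \frac{7}{3} - S$ ($x{\left(S,f \right)} = - \frac{3 S - 7}{3} = - \frac{-7 + 3 S}{3} = \frac{7}{3} - S$)
$\left(-34 + x{\left(0,7 \right)}\right)^{2} = \left(-34 + \left(\frac{7}{3} - 0\right)\right)^{2} = \left(-34 + \left(\frac{7}{3} + 0\right)\right)^{2} = \left(-34 + \frac{7}{3}\right)^{2} = \left(- \frac{95}{3}\right)^{2} = \frac{9025}{9}$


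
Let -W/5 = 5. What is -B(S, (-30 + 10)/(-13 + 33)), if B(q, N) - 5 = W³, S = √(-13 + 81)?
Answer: 15620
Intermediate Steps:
W = -25 (W = -5*5 = -25)
S = 2*√17 (S = √68 = 2*√17 ≈ 8.2462)
B(q, N) = -15620 (B(q, N) = 5 + (-25)³ = 5 - 15625 = -15620)
-B(S, (-30 + 10)/(-13 + 33)) = -1*(-15620) = 15620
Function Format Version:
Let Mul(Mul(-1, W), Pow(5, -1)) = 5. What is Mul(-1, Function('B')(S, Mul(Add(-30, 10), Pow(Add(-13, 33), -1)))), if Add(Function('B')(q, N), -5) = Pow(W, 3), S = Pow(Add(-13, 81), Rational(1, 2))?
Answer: 15620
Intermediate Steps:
W = -25 (W = Mul(-5, 5) = -25)
S = Mul(2, Pow(17, Rational(1, 2))) (S = Pow(68, Rational(1, 2)) = Mul(2, Pow(17, Rational(1, 2))) ≈ 8.2462)
Function('B')(q, N) = -15620 (Function('B')(q, N) = Add(5, Pow(-25, 3)) = Add(5, -15625) = -15620)
Mul(-1, Function('B')(S, Mul(Add(-30, 10), Pow(Add(-13, 33), -1)))) = Mul(-1, -15620) = 15620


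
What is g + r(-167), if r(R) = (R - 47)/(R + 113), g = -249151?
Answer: -6726970/27 ≈ -2.4915e+5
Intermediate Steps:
r(R) = (-47 + R)/(113 + R)
g + r(-167) = -249151 + (-47 - 167)/(113 - 167) = -249151 - 214/(-54) = -249151 - 1/54*(-214) = -249151 + 107/27 = -6726970/27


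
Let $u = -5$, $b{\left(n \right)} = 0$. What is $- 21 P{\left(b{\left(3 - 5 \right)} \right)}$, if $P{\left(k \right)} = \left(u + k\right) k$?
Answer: $0$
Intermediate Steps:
$P{\left(k \right)} = k \left(-5 + k\right)$ ($P{\left(k \right)} = \left(-5 + k\right) k = k \left(-5 + k\right)$)
$- 21 P{\left(b{\left(3 - 5 \right)} \right)} = - 21 \cdot 0 \left(-5 + 0\right) = - 21 \cdot 0 \left(-5\right) = \left(-21\right) 0 = 0$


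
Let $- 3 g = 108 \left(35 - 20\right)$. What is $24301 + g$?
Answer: $23761$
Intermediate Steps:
$g = -540$ ($g = - \frac{108 \left(35 - 20\right)}{3} = - \frac{108 \cdot 15}{3} = \left(- \frac{1}{3}\right) 1620 = -540$)
$24301 + g = 24301 - 540 = 23761$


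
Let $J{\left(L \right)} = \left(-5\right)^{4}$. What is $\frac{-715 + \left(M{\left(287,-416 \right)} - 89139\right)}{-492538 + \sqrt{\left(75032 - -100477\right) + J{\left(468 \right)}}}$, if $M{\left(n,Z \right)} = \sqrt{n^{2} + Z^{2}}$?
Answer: $\frac{22128254726}{121296752655} - \frac{246269 \sqrt{10217}}{24259350531} - \frac{\sqrt{1799561078}}{48518701062} + \frac{44927 \sqrt{176134}}{121296752655} \approx 0.18156$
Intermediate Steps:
$J{\left(L \right)} = 625$
$M{\left(n,Z \right)} = \sqrt{Z^{2} + n^{2}}$
$\frac{-715 + \left(M{\left(287,-416 \right)} - 89139\right)}{-492538 + \sqrt{\left(75032 - -100477\right) + J{\left(468 \right)}}} = \frac{-715 - \left(89139 - \sqrt{\left(-416\right)^{2} + 287^{2}}\right)}{-492538 + \sqrt{\left(75032 - -100477\right) + 625}} = \frac{-715 - \left(89139 - \sqrt{173056 + 82369}\right)}{-492538 + \sqrt{\left(75032 + 100477\right) + 625}} = \frac{-715 - \left(89139 - \sqrt{255425}\right)}{-492538 + \sqrt{175509 + 625}} = \frac{-715 - \left(89139 - 5 \sqrt{10217}\right)}{-492538 + \sqrt{176134}} = \frac{-89854 + 5 \sqrt{10217}}{-492538 + \sqrt{176134}}$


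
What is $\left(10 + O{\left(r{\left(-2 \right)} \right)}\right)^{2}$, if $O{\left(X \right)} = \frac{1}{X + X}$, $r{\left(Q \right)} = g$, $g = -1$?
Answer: $\frac{361}{4} \approx 90.25$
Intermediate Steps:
$r{\left(Q \right)} = -1$
$O{\left(X \right)} = \frac{1}{2 X}$
$\left(10 + O{\left(r{\left(-2 \right)} \right)}\right)^{2} = \left(10 + \frac{1}{2 \left(-1\right)}\right)^{2} = \left(10 + \frac{1}{2} \left(-1\right)\right)^{2} = \left(10 - \frac{1}{2}\right)^{2} = \left(\frac{19}{2}\right)^{2} = \frac{361}{4}$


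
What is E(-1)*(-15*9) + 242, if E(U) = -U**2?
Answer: 377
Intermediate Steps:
E(-1)*(-15*9) + 242 = (-1*(-1)**2)*(-15*9) + 242 = -1*1*(-135) + 242 = -1*(-135) + 242 = 135 + 242 = 377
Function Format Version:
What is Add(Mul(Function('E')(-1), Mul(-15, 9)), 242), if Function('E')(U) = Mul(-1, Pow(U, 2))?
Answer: 377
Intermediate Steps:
Add(Mul(Function('E')(-1), Mul(-15, 9)), 242) = Add(Mul(Mul(-1, Pow(-1, 2)), Mul(-15, 9)), 242) = Add(Mul(Mul(-1, 1), -135), 242) = Add(Mul(-1, -135), 242) = Add(135, 242) = 377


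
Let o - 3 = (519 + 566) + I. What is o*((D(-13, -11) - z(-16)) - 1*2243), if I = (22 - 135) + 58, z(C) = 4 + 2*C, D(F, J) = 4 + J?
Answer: -2295326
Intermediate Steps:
I = -55 (I = -113 + 58 = -55)
o = 1033 (o = 3 + ((519 + 566) - 55) = 3 + (1085 - 55) = 3 + 1030 = 1033)
o*((D(-13, -11) - z(-16)) - 1*2243) = 1033*(((4 - 11) - (4 + 2*(-16))) - 1*2243) = 1033*((-7 - (4 - 32)) - 2243) = 1033*((-7 - 1*(-28)) - 2243) = 1033*((-7 + 28) - 2243) = 1033*(21 - 2243) = 1033*(-2222) = -2295326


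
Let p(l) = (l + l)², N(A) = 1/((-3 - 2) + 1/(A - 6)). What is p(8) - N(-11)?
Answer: 22033/86 ≈ 256.20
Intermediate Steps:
N(A) = 1/(-5 + 1/(-6 + A))
p(l) = 4*l² (p(l) = (2*l)² = 4*l²)
p(8) - N(-11) = 4*8² - (6 - 1*(-11))/(-31 + 5*(-11)) = 4*64 - (6 + 11)/(-31 - 55) = 256 - 17/(-86) = 256 - (-1)*17/86 = 256 - 1*(-17/86) = 256 + 17/86 = 22033/86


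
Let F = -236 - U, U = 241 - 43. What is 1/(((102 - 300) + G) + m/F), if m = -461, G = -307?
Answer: -434/218709 ≈ -0.0019844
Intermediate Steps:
U = 198
F = -434 (F = -236 - 1*198 = -236 - 198 = -434)
1/(((102 - 300) + G) + m/F) = 1/(((102 - 300) - 307) - 461/(-434)) = 1/((-198 - 307) - 461*(-1/434)) = 1/(-505 + 461/434) = 1/(-218709/434) = -434/218709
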